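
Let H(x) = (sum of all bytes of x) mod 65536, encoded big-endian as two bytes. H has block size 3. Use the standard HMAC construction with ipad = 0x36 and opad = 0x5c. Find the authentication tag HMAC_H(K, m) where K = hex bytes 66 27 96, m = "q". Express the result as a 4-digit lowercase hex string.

Key hex bytes 66 27 96 is exactly B = 3 bytes: K' = 66 27 96.
K' ⊕ ipad = 50 11 a0.  K' ⊕ opad = 3a 7b ca.
Inner input = (K'⊕ipad) ∥ m = 50 11 a0 ∥ 71.
Inner hash: sum = 80+17+160+113 = 370 → 01 72.
Outer input = (K'⊕opad) ∥ inner = 3a 7b ca ∥ 01 72.
Outer hash (tag): sum = 58+123+202+1+114 = 498 → 01 f2.

01f2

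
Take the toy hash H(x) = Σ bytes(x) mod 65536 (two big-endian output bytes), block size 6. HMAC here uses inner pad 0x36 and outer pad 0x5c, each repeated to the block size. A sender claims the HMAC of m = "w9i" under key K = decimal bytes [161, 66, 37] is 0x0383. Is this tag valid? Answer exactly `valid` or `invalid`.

valid

Key decimal bytes [161, 66, 37] = a1 42 25 is 3 bytes ≤ B = 6; zero-pad to 6 bytes: K' = a1 42 25 00 00 00.
K' ⊕ ipad = 97 74 13 36 36 36; K' ⊕ opad = fd 1e 79 5c 5c 5c.
Inner hash: sum = 151+116+19+54+54+54+119+57+105 = 729 → 02 d9.
Outer hash (recomputed tag): sum = 253+30+121+92+92+92+2+217 = 899 → 03 83.
Recomputed tag = 0383; claimed = 0383 → match.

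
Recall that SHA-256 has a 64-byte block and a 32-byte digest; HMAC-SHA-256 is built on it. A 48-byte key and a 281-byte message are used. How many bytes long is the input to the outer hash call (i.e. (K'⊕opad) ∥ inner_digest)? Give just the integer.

96

Key is 48 ≤ 64 bytes, zero-padded: |K'| = 64.
Outer input = (K'⊕opad) ∥ H(inner) → 64 + 32 = 96 bytes.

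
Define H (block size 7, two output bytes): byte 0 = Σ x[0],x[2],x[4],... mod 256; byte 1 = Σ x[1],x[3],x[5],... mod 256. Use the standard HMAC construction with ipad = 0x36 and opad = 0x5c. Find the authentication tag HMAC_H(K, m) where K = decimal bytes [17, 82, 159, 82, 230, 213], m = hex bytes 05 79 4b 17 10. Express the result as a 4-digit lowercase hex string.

310b

Key decimal bytes [17, 82, 159, 82, 230, 213] = 11 52 9f 52 e6 d5 is 6 bytes ≤ B = 7; zero-pad to 7 bytes: K' = 11 52 9f 52 e6 d5 00.
K' ⊕ ipad = 27 64 a9 64 d0 e3 36.  K' ⊕ opad = 4d 0e c3 0e ba 89 5c.
Inner input = (K'⊕ipad) ∥ m = 27 64 a9 64 d0 e3 36 ∥ 05 79 4b 17 10.
Inner hash: even-index sum = 614 mod 256 = 102; odd-index sum = 523 mod 256 = 11 → 66 0b.
Outer input = (K'⊕opad) ∥ inner = 4d 0e c3 0e ba 89 5c ∥ 66 0b.
Outer hash (tag): even-index sum = 561 mod 256 = 49; odd-index sum = 267 mod 256 = 11 → 31 0b.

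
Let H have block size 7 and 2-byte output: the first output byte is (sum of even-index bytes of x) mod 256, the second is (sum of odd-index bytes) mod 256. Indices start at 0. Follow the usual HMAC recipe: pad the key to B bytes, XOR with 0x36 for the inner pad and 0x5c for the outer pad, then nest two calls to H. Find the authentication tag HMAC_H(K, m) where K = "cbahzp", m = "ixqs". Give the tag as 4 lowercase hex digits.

Key "cbahzp" = 63 62 61 68 7a 70 is 6 bytes ≤ B = 7; zero-pad to 7 bytes: K' = 63 62 61 68 7a 70 00.
K' ⊕ ipad = 55 54 57 5e 4c 46 36.  K' ⊕ opad = 3f 3e 3d 34 26 2c 5c.
Inner input = (K'⊕ipad) ∥ m = 55 54 57 5e 4c 46 36 ∥ 69 78 71 73.
Inner hash: even-index sum = 537 mod 256 = 25; odd-index sum = 466 mod 256 = 210 → 19 d2.
Outer input = (K'⊕opad) ∥ inner = 3f 3e 3d 34 26 2c 5c ∥ 19 d2.
Outer hash (tag): even-index sum = 464 mod 256 = 208; odd-index sum = 183 mod 256 = 183 → d0 b7.

d0b7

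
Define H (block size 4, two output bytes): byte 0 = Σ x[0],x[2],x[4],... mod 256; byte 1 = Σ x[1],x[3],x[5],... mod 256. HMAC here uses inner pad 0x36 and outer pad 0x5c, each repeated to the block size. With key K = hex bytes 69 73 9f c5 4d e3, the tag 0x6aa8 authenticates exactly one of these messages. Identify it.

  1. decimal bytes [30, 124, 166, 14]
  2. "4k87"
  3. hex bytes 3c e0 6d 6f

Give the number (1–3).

Key hex bytes 69 73 9f c5 4d e3 is 6 bytes > B = 4, so hash it first: H(key) = 55 1b, then zero-pad to 4 bytes: K' = 55 1b 00 00.
K' ⊕ ipad = 63 2d 36 36; K' ⊕ opad = 09 47 5c 5c.
m1: inner = H(63 2d 36 36 1e 7c a6 0e) = 5d ed; tag = H(09 47 5c 5c 5d ed) = c290
m2: inner = H(63 2d 36 36 34 6b 38 37) = 05 05; tag = H(09 47 5c 5c 05 05) = 6aa8 ← matches
m3: inner = H(63 2d 36 36 3c e0 6d 6f) = 42 b2; tag = H(09 47 5c 5c 42 b2) = a755

2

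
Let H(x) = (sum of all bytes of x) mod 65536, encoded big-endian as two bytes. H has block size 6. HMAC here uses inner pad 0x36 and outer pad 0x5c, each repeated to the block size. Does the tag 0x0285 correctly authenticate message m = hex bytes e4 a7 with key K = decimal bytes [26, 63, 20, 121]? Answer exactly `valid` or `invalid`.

invalid

Key decimal bytes [26, 63, 20, 121] = 1a 3f 14 79 is 4 bytes ≤ B = 6; zero-pad to 6 bytes: K' = 1a 3f 14 79 00 00.
K' ⊕ ipad = 2c 09 22 4f 36 36; K' ⊕ opad = 46 63 48 25 5c 5c.
Inner hash: sum = 44+9+34+79+54+54+228+167 = 669 → 02 9d.
Outer hash (recomputed tag): sum = 70+99+72+37+92+92+2+157 = 621 → 02 6d.
Recomputed tag = 026d; claimed = 0285 → mismatch.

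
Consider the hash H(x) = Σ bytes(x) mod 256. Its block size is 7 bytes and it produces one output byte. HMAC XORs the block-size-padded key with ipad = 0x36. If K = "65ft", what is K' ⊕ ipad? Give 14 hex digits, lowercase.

00035042363636

Key "65ft" = 36 35 66 74 is 4 bytes ≤ B = 7; zero-pad to 7 bytes: K' = 36 35 66 74 00 00 00.
XOR each byte with 0x36: 36⊕36=00, 35⊕36=03, 66⊕36=50, 74⊕36=42, 00⊕36=36, 00⊕36=36, 00⊕36=36.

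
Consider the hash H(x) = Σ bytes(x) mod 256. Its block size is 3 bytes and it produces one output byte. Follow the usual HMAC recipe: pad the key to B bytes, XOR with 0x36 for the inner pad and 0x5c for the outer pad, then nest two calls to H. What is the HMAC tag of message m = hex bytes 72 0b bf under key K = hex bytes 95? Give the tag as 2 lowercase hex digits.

Key hex bytes 95 is 1 byte ≤ B = 3; zero-pad to 3 bytes: K' = 95 00 00.
K' ⊕ ipad = a3 36 36.  K' ⊕ opad = c9 5c 5c.
Inner input = (K'⊕ipad) ∥ m = a3 36 36 ∥ 72 0b bf.
Inner hash: sum = 163+54+54+114+11+191 = 587; mod 256 = 75 → 4b.
Outer input = (K'⊕opad) ∥ inner = c9 5c 5c ∥ 4b.
Outer hash (tag): sum = 201+92+92+75 = 460; mod 256 = 204 → cc.

cc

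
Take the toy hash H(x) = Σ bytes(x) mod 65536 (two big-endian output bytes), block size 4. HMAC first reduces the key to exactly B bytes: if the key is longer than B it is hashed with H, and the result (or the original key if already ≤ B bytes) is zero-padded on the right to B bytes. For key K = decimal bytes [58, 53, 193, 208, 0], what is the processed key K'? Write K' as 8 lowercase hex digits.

|K| = 5 > B = 4, so first hash the key.
H(K): sum = 58+53+193+208+0 = 512 → 02 00.
Zero-pad H(K) = 02 00 to 4 bytes: K' = 02 00 00 00.

02000000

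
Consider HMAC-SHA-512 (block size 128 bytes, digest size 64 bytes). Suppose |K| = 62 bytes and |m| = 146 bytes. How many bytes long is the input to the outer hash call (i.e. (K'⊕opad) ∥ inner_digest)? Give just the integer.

192

Key is 62 ≤ 128 bytes, zero-padded: |K'| = 128.
Outer input = (K'⊕opad) ∥ H(inner) → 128 + 64 = 192 bytes.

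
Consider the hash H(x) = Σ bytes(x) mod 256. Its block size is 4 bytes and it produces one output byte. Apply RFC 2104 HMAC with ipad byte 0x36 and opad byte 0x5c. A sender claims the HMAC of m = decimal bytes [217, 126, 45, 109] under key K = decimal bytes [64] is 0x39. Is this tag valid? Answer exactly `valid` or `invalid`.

Key decimal bytes [64] = 40 is 1 byte ≤ B = 4; zero-pad to 4 bytes: K' = 40 00 00 00.
K' ⊕ ipad = 76 36 36 36; K' ⊕ opad = 1c 5c 5c 5c.
Inner hash: sum = 118+54+54+54+217+126+45+109 = 777; mod 256 = 9 → 09.
Outer hash (recomputed tag): sum = 28+92+92+92+9 = 313; mod 256 = 57 → 39.
Recomputed tag = 39; claimed = 39 → match.

valid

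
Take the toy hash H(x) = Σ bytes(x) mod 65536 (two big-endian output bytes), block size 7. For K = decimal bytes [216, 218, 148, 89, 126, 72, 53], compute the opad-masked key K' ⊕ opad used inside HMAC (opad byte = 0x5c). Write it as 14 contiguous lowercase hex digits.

Key decimal bytes [216, 218, 148, 89, 126, 72, 53] = d8 da 94 59 7e 48 35 is exactly B = 7 bytes: K' = d8 da 94 59 7e 48 35.
XOR each byte with 0x5c: d8⊕5c=84, da⊕5c=86, 94⊕5c=c8, 59⊕5c=05, 7e⊕5c=22, 48⊕5c=14, 35⊕5c=69.

8486c805221469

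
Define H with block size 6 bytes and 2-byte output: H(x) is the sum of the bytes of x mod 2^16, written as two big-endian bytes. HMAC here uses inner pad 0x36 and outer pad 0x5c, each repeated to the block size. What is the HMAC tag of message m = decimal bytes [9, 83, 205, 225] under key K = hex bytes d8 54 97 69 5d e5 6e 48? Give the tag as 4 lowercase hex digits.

0269

Key hex bytes d8 54 97 69 5d e5 6e 48 is 8 bytes > B = 6, so hash it first: H(key) = 04 24, then zero-pad to 6 bytes: K' = 04 24 00 00 00 00.
K' ⊕ ipad = 32 12 36 36 36 36.  K' ⊕ opad = 58 78 5c 5c 5c 5c.
Inner input = (K'⊕ipad) ∥ m = 32 12 36 36 36 36 ∥ 09 53 cd e1.
Inner hash: sum = 50+18+54+54+54+54+9+83+205+225 = 806 → 03 26.
Outer input = (K'⊕opad) ∥ inner = 58 78 5c 5c 5c 5c ∥ 03 26.
Outer hash (tag): sum = 88+120+92+92+92+92+3+38 = 617 → 02 69.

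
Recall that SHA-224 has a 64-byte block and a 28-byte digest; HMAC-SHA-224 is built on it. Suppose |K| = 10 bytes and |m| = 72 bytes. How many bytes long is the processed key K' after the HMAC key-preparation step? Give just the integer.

64

Key is 10 ≤ 64 bytes, zero-padded: |K'| = 64.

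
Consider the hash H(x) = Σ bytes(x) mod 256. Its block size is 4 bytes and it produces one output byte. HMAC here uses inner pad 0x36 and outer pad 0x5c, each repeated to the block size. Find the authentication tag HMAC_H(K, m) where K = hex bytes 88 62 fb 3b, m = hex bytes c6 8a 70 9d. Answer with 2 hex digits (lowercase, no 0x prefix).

69

Key hex bytes 88 62 fb 3b is exactly B = 4 bytes: K' = 88 62 fb 3b.
K' ⊕ ipad = be 54 cd 0d.  K' ⊕ opad = d4 3e a7 67.
Inner input = (K'⊕ipad) ∥ m = be 54 cd 0d ∥ c6 8a 70 9d.
Inner hash: sum = 190+84+205+13+198+138+112+157 = 1097; mod 256 = 73 → 49.
Outer input = (K'⊕opad) ∥ inner = d4 3e a7 67 ∥ 49.
Outer hash (tag): sum = 212+62+167+103+73 = 617; mod 256 = 105 → 69.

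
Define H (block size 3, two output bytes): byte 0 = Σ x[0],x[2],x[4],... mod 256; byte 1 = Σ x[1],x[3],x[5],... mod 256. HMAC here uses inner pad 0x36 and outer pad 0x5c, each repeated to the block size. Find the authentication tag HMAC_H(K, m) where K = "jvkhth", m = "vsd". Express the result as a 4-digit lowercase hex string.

bb42

Key "jvkhth" = 6a 76 6b 68 74 68 is 6 bytes > B = 3, so hash it first: H(key) = 49 46, then zero-pad to 3 bytes: K' = 49 46 00.
K' ⊕ ipad = 7f 70 36.  K' ⊕ opad = 15 1a 5c.
Inner input = (K'⊕ipad) ∥ m = 7f 70 36 ∥ 76 73 64.
Inner hash: even-index sum = 296 mod 256 = 40; odd-index sum = 330 mod 256 = 74 → 28 4a.
Outer input = (K'⊕opad) ∥ inner = 15 1a 5c ∥ 28 4a.
Outer hash (tag): even-index sum = 187 mod 256 = 187; odd-index sum = 66 mod 256 = 66 → bb 42.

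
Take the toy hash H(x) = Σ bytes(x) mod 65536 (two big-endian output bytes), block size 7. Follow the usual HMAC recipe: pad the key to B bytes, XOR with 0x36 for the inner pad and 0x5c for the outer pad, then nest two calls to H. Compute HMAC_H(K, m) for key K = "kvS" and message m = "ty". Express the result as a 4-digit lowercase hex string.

Key "kvS" = 6b 76 53 is 3 bytes ≤ B = 7; zero-pad to 7 bytes: K' = 6b 76 53 00 00 00 00.
K' ⊕ ipad = 5d 40 65 36 36 36 36.  K' ⊕ opad = 37 2a 0f 5c 5c 5c 5c.
Inner input = (K'⊕ipad) ∥ m = 5d 40 65 36 36 36 36 ∥ 74 79.
Inner hash: sum = 93+64+101+54+54+54+54+116+121 = 711 → 02 c7.
Outer input = (K'⊕opad) ∥ inner = 37 2a 0f 5c 5c 5c 5c ∥ 02 c7.
Outer hash (tag): sum = 55+42+15+92+92+92+92+2+199 = 681 → 02 a9.

02a9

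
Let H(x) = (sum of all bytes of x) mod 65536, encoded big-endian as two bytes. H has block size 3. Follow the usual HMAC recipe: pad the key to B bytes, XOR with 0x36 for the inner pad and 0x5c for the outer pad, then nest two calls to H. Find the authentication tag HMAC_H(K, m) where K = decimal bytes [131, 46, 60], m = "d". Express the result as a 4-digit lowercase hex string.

01ed

Key decimal bytes [131, 46, 60] = 83 2e 3c is exactly B = 3 bytes: K' = 83 2e 3c.
K' ⊕ ipad = b5 18 0a.  K' ⊕ opad = df 72 60.
Inner input = (K'⊕ipad) ∥ m = b5 18 0a ∥ 64.
Inner hash: sum = 181+24+10+100 = 315 → 01 3b.
Outer input = (K'⊕opad) ∥ inner = df 72 60 ∥ 01 3b.
Outer hash (tag): sum = 223+114+96+1+59 = 493 → 01 ed.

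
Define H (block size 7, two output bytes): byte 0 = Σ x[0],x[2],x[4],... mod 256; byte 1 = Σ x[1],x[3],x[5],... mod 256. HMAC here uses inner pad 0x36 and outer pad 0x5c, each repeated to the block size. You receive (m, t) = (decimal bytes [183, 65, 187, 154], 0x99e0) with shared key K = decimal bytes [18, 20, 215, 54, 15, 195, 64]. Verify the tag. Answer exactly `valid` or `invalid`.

Key decimal bytes [18, 20, 215, 54, 15, 195, 64] = 12 14 d7 36 0f c3 40 is exactly B = 7 bytes: K' = 12 14 d7 36 0f c3 40.
K' ⊕ ipad = 24 22 e1 00 39 f5 76; K' ⊕ opad = 4e 48 8b 6a 53 9f 1c.
Inner hash: even-index sum = 655 mod 256 = 143; odd-index sum = 649 mod 256 = 137 → 8f 89.
Outer hash (recomputed tag): even-index sum = 465 mod 256 = 209; odd-index sum = 480 mod 256 = 224 → d1 e0.
Recomputed tag = d1e0; claimed = 99e0 → mismatch.

invalid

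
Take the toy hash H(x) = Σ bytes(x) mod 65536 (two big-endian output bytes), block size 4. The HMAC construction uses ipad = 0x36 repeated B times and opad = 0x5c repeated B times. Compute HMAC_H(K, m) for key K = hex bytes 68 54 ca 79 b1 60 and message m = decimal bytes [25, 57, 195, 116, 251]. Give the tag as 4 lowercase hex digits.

01b1

Key hex bytes 68 54 ca 79 b1 60 is 6 bytes > B = 4, so hash it first: H(key) = 03 10, then zero-pad to 4 bytes: K' = 03 10 00 00.
K' ⊕ ipad = 35 26 36 36.  K' ⊕ opad = 5f 4c 5c 5c.
Inner input = (K'⊕ipad) ∥ m = 35 26 36 36 ∥ 19 39 c3 74 fb.
Inner hash: sum = 53+38+54+54+25+57+195+116+251 = 843 → 03 4b.
Outer input = (K'⊕opad) ∥ inner = 5f 4c 5c 5c ∥ 03 4b.
Outer hash (tag): sum = 95+76+92+92+3+75 = 433 → 01 b1.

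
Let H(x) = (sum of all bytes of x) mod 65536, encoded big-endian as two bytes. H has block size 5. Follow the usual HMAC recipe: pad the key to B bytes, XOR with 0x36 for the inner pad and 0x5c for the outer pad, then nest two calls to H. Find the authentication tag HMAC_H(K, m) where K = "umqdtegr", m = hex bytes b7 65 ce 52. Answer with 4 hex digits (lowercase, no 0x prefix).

021d

Key "umqdtegr" = 75 6d 71 64 74 65 67 72 is 8 bytes > B = 5, so hash it first: H(key) = 03 69, then zero-pad to 5 bytes: K' = 03 69 00 00 00.
K' ⊕ ipad = 35 5f 36 36 36.  K' ⊕ opad = 5f 35 5c 5c 5c.
Inner input = (K'⊕ipad) ∥ m = 35 5f 36 36 36 ∥ b7 65 ce 52.
Inner hash: sum = 53+95+54+54+54+183+101+206+82 = 882 → 03 72.
Outer input = (K'⊕opad) ∥ inner = 5f 35 5c 5c 5c ∥ 03 72.
Outer hash (tag): sum = 95+53+92+92+92+3+114 = 541 → 02 1d.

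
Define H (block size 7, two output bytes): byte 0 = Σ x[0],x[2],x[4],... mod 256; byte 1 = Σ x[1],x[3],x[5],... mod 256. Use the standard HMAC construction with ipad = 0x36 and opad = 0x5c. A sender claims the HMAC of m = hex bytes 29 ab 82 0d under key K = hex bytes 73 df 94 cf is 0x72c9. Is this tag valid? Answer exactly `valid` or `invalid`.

invalid

Key hex bytes 73 df 94 cf is 4 bytes ≤ B = 7; zero-pad to 7 bytes: K' = 73 df 94 cf 00 00 00.
K' ⊕ ipad = 45 e9 a2 f9 36 36 36; K' ⊕ opad = 2f 83 c8 93 5c 5c 5c.
Inner hash: even-index sum = 523 mod 256 = 11; odd-index sum = 707 mod 256 = 195 → 0b c3.
Outer hash (recomputed tag): even-index sum = 626 mod 256 = 114; odd-index sum = 381 mod 256 = 125 → 72 7d.
Recomputed tag = 727d; claimed = 72c9 → mismatch.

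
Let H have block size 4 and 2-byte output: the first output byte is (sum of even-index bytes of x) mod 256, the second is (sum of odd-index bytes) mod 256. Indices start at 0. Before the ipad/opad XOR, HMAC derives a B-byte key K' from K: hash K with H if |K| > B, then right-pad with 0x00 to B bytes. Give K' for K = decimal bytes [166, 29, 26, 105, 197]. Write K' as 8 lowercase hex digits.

|K| = 5 > B = 4, so first hash the key.
H(K): even-index sum = 389 mod 256 = 133; odd-index sum = 134 mod 256 = 134 → 85 86.
Zero-pad H(K) = 85 86 to 4 bytes: K' = 85 86 00 00.

85860000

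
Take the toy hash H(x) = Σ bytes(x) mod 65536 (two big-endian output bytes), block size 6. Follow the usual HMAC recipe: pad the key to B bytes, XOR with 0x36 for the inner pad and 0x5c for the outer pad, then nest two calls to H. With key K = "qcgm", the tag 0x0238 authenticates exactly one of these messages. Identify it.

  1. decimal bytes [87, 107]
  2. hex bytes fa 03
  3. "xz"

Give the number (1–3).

Key "qcgm" = 71 63 67 6d is 4 bytes ≤ B = 6; zero-pad to 6 bytes: K' = 71 63 67 6d 00 00.
K' ⊕ ipad = 47 55 51 5b 36 36; K' ⊕ opad = 2d 3f 3b 31 5c 5c.
m1: inner = H(47 55 51 5b 36 36 57 6b) = 02 76; tag = H(2d 3f 3b 31 5c 5c 02 76) = 0208
m2: inner = H(47 55 51 5b 36 36 fa 03) = 02 b1; tag = H(2d 3f 3b 31 5c 5c 02 b1) = 0243
m3: inner = H(47 55 51 5b 36 36 78 7a) = 02 a6; tag = H(2d 3f 3b 31 5c 5c 02 a6) = 0238 ← matches

3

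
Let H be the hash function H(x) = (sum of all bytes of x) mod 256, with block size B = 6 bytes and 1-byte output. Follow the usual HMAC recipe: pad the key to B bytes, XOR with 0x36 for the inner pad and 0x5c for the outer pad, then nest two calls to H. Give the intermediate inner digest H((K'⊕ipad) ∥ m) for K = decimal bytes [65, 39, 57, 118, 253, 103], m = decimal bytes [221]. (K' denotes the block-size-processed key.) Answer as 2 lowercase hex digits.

Key decimal bytes [65, 39, 57, 118, 253, 103] = 41 27 39 76 fd 67 is exactly B = 6 bytes: K' = 41 27 39 76 fd 67.
K' ⊕ ipad = 77 11 0f 40 cb 51.
Inner input = 77 11 0f 40 cb 51 ∥ dd.
Inner hash: sum = 119+17+15+64+203+81+221 = 720; mod 256 = 208 → d0.

d0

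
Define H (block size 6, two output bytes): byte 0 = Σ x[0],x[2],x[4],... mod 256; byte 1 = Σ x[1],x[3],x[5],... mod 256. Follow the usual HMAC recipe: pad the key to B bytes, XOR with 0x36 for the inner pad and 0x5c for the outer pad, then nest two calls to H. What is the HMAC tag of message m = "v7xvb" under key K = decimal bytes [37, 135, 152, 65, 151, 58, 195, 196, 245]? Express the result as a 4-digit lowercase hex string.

Key decimal bytes [37, 135, 152, 65, 151, 58, 195, 196, 245] = 25 87 98 41 97 3a c3 c4 f5 is 9 bytes > B = 6, so hash it first: H(key) = 0c c6, then zero-pad to 6 bytes: K' = 0c c6 00 00 00 00.
K' ⊕ ipad = 3a f0 36 36 36 36.  K' ⊕ opad = 50 9a 5c 5c 5c 5c.
Inner input = (K'⊕ipad) ∥ m = 3a f0 36 36 36 36 ∥ 76 37 78 76 62.
Inner hash: even-index sum = 502 mod 256 = 246; odd-index sum = 521 mod 256 = 9 → f6 09.
Outer input = (K'⊕opad) ∥ inner = 50 9a 5c 5c 5c 5c ∥ f6 09.
Outer hash (tag): even-index sum = 510 mod 256 = 254; odd-index sum = 347 mod 256 = 91 → fe 5b.

fe5b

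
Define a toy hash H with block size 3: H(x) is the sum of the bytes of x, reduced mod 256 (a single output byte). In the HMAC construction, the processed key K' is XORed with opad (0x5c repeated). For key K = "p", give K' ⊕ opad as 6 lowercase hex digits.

Key "p" = 70 is 1 byte ≤ B = 3; zero-pad to 3 bytes: K' = 70 00 00.
XOR each byte with 0x5c: 70⊕5c=2c, 00⊕5c=5c, 00⊕5c=5c.

2c5c5c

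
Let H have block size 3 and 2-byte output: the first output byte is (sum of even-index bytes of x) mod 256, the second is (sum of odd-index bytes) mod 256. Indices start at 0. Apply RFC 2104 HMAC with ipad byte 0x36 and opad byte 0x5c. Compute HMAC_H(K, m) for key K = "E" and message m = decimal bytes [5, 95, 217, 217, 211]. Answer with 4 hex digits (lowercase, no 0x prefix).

5c3d

Key "E" = 45 is 1 byte ≤ B = 3; zero-pad to 3 bytes: K' = 45 00 00.
K' ⊕ ipad = 73 36 36.  K' ⊕ opad = 19 5c 5c.
Inner input = (K'⊕ipad) ∥ m = 73 36 36 ∥ 05 5f d9 d9 d3.
Inner hash: even-index sum = 481 mod 256 = 225; odd-index sum = 487 mod 256 = 231 → e1 e7.
Outer input = (K'⊕opad) ∥ inner = 19 5c 5c ∥ e1 e7.
Outer hash (tag): even-index sum = 348 mod 256 = 92; odd-index sum = 317 mod 256 = 61 → 5c 3d.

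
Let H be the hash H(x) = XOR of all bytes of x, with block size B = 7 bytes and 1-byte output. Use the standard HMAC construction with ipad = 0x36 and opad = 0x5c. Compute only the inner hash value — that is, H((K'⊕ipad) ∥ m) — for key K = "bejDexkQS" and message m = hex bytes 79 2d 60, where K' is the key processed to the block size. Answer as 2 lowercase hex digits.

Key "bejDexkQS" = 62 65 6a 44 65 78 6b 51 53 is 9 bytes > B = 7, so hash it first: H(key) = 5d, then zero-pad to 7 bytes: K' = 5d 00 00 00 00 00 00.
K' ⊕ ipad = 6b 36 36 36 36 36 36.
Inner input = 6b 36 36 36 36 36 36 ∥ 79 2d 60.
Inner hash: XOR 6b⊕36⊕36⊕36⊕36⊕36⊕36⊕79⊕2d⊕60 = 5f.

5f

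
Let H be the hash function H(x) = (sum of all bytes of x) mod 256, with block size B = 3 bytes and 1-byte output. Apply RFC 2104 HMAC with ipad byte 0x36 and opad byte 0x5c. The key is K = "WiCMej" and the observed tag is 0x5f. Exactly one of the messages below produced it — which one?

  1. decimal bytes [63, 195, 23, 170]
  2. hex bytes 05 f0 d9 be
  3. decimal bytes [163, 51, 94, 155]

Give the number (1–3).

3

Key "WiCMej" = 57 69 43 4d 65 6a is 6 bytes > B = 3, so hash it first: H(key) = 1f, then zero-pad to 3 bytes: K' = 1f 00 00.
K' ⊕ ipad = 29 36 36; K' ⊕ opad = 43 5c 5c.
m1: inner = H(29 36 36 3f c3 17 aa) = 58; tag = H(43 5c 5c 58) = 53
m2: inner = H(29 36 36 05 f0 d9 be) = 21; tag = H(43 5c 5c 21) = 1c
m3: inner = H(29 36 36 a3 33 5e 9b) = 64; tag = H(43 5c 5c 64) = 5f ← matches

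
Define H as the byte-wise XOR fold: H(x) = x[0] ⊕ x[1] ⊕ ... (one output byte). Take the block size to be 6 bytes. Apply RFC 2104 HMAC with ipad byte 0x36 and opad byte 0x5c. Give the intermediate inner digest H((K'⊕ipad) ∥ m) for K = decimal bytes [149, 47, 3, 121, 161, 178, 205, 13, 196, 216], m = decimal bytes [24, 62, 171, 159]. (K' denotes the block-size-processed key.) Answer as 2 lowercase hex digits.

Key decimal bytes [149, 47, 3, 121, 161, 178, 205, 13, 196, 216] = 95 2f 03 79 a1 b2 cd 0d c4 d8 is 10 bytes > B = 6, so hash it first: H(key) = 0f, then zero-pad to 6 bytes: K' = 0f 00 00 00 00 00.
K' ⊕ ipad = 39 36 36 36 36 36.
Inner input = 39 36 36 36 36 36 ∥ 18 3e ab 9f.
Inner hash: XOR 39⊕36⊕36⊕36⊕36⊕36⊕18⊕3e⊕ab⊕9f = 1d.

1d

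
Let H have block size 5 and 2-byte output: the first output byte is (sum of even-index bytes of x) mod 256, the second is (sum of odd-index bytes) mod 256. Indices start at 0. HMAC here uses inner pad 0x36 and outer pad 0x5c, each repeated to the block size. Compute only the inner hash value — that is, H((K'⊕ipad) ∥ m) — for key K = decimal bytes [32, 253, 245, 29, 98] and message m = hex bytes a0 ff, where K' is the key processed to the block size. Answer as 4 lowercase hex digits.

2c96

Key decimal bytes [32, 253, 245, 29, 98] = 20 fd f5 1d 62 is exactly B = 5 bytes: K' = 20 fd f5 1d 62.
K' ⊕ ipad = 16 cb c3 2b 54.
Inner input = 16 cb c3 2b 54 ∥ a0 ff.
Inner hash: even-index sum = 556 mod 256 = 44; odd-index sum = 406 mod 256 = 150 → 2c 96.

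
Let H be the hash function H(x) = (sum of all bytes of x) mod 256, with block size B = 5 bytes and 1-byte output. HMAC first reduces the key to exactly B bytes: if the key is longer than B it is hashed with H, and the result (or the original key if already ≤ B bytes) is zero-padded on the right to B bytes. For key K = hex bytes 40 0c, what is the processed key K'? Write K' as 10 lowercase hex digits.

Key hex bytes 40 0c is 2 bytes ≤ B = 5; zero-pad to 5 bytes: K' = 40 0c 00 00 00.

400c000000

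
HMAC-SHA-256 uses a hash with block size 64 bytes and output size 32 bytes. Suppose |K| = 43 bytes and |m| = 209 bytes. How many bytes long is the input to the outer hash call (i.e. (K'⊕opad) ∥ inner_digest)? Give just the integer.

96

Key is 43 ≤ 64 bytes, zero-padded: |K'| = 64.
Outer input = (K'⊕opad) ∥ H(inner) → 64 + 32 = 96 bytes.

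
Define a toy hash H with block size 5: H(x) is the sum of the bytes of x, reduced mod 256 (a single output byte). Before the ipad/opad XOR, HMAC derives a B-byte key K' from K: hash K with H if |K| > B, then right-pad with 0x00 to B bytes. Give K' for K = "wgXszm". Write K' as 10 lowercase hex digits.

|K| = 6 > B = 5, so first hash the key.
H(K): sum = 119+103+88+115+122+109 = 656; mod 256 = 144 → 90.
Zero-pad H(K) = 90 to 5 bytes: K' = 90 00 00 00 00.

9000000000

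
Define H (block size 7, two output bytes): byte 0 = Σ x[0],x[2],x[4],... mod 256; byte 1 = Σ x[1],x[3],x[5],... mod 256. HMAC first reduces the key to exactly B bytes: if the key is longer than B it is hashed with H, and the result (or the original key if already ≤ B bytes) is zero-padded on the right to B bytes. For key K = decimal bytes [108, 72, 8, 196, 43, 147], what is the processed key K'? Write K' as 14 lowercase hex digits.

6c4808c42b9300

Key decimal bytes [108, 72, 8, 196, 43, 147] = 6c 48 08 c4 2b 93 is 6 bytes ≤ B = 7; zero-pad to 7 bytes: K' = 6c 48 08 c4 2b 93 00.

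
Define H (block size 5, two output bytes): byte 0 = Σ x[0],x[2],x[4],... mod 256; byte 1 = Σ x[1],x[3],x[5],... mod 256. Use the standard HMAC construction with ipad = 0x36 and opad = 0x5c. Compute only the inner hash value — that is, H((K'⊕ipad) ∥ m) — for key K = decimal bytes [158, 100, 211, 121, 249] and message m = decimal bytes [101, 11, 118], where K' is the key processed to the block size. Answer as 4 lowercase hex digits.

Key decimal bytes [158, 100, 211, 121, 249] = 9e 64 d3 79 f9 is exactly B = 5 bytes: K' = 9e 64 d3 79 f9.
K' ⊕ ipad = a8 52 e5 4f cf.
Inner input = a8 52 e5 4f cf ∥ 65 0b 76.
Inner hash: even-index sum = 615 mod 256 = 103; odd-index sum = 380 mod 256 = 124 → 67 7c.

677c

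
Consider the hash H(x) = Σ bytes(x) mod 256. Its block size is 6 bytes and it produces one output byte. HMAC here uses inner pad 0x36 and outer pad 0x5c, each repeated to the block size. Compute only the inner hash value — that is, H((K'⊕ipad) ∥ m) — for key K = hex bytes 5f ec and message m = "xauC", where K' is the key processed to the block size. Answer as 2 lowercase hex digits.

Key hex bytes 5f ec is 2 bytes ≤ B = 6; zero-pad to 6 bytes: K' = 5f ec 00 00 00 00.
K' ⊕ ipad = 69 da 36 36 36 36.
Inner input = 69 da 36 36 36 36 ∥ 78 61 75 43.
Inner hash: sum = 105+218+54+54+54+54+120+97+117+67 = 940; mod 256 = 172 → ac.

ac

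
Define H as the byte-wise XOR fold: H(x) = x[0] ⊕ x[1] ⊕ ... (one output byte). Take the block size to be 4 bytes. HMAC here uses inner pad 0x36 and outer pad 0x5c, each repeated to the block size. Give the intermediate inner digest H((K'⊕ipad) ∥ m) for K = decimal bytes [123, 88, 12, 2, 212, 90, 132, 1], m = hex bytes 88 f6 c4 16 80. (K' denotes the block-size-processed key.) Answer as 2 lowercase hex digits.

0a

Key decimal bytes [123, 88, 12, 2, 212, 90, 132, 1] = 7b 58 0c 02 d4 5a 84 01 is 8 bytes > B = 4, so hash it first: H(key) = 26, then zero-pad to 4 bytes: K' = 26 00 00 00.
K' ⊕ ipad = 10 36 36 36.
Inner input = 10 36 36 36 ∥ 88 f6 c4 16 80.
Inner hash: XOR 10⊕36⊕36⊕36⊕88⊕f6⊕c4⊕16⊕80 = 0a.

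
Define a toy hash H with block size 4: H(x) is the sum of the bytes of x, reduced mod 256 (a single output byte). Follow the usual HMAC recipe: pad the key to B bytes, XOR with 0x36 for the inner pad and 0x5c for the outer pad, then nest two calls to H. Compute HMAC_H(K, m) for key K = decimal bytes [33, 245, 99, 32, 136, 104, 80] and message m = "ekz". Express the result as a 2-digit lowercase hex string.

74

Key decimal bytes [33, 245, 99, 32, 136, 104, 80] = 21 f5 63 20 88 68 50 is 7 bytes > B = 4, so hash it first: H(key) = d9, then zero-pad to 4 bytes: K' = d9 00 00 00.
K' ⊕ ipad = ef 36 36 36.  K' ⊕ opad = 85 5c 5c 5c.
Inner input = (K'⊕ipad) ∥ m = ef 36 36 36 ∥ 65 6b 7a.
Inner hash: sum = 239+54+54+54+101+107+122 = 731; mod 256 = 219 → db.
Outer input = (K'⊕opad) ∥ inner = 85 5c 5c 5c ∥ db.
Outer hash (tag): sum = 133+92+92+92+219 = 628; mod 256 = 116 → 74.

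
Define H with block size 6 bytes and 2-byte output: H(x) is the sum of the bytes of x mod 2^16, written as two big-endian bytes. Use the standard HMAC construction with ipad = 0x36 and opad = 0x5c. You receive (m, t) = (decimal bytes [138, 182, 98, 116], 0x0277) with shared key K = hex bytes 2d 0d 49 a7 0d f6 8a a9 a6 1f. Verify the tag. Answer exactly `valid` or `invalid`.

valid

Key hex bytes 2d 0d 49 a7 0d f6 8a a9 a6 1f is 10 bytes > B = 6, so hash it first: H(key) = 04 25, then zero-pad to 6 bytes: K' = 04 25 00 00 00 00.
K' ⊕ ipad = 32 13 36 36 36 36; K' ⊕ opad = 58 79 5c 5c 5c 5c.
Inner hash: sum = 50+19+54+54+54+54+138+182+98+116 = 819 → 03 33.
Outer hash (recomputed tag): sum = 88+121+92+92+92+92+3+51 = 631 → 02 77.
Recomputed tag = 0277; claimed = 0277 → match.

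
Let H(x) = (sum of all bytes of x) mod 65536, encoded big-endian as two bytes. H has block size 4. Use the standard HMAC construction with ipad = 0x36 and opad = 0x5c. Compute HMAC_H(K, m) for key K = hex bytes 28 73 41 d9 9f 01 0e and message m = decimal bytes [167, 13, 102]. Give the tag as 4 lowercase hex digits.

Key hex bytes 28 73 41 d9 9f 01 0e is 7 bytes > B = 4, so hash it first: H(key) = 02 63, then zero-pad to 4 bytes: K' = 02 63 00 00.
K' ⊕ ipad = 34 55 36 36.  K' ⊕ opad = 5e 3f 5c 5c.
Inner input = (K'⊕ipad) ∥ m = 34 55 36 36 ∥ a7 0d 66.
Inner hash: sum = 52+85+54+54+167+13+102 = 527 → 02 0f.
Outer input = (K'⊕opad) ∥ inner = 5e 3f 5c 5c ∥ 02 0f.
Outer hash (tag): sum = 94+63+92+92+2+15 = 358 → 01 66.

0166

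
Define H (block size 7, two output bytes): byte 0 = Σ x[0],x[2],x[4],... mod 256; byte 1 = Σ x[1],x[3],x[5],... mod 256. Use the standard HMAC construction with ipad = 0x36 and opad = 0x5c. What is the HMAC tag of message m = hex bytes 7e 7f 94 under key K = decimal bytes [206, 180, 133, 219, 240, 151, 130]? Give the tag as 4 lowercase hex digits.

17de

Key decimal bytes [206, 180, 133, 219, 240, 151, 130] = ce b4 85 db f0 97 82 is exactly B = 7 bytes: K' = ce b4 85 db f0 97 82.
K' ⊕ ipad = f8 82 b3 ed c6 a1 b4.  K' ⊕ opad = 92 e8 d9 87 ac cb de.
Inner input = (K'⊕ipad) ∥ m = f8 82 b3 ed c6 a1 b4 ∥ 7e 7f 94.
Inner hash: even-index sum = 932 mod 256 = 164; odd-index sum = 802 mod 256 = 34 → a4 22.
Outer input = (K'⊕opad) ∥ inner = 92 e8 d9 87 ac cb de ∥ a4 22.
Outer hash (tag): even-index sum = 791 mod 256 = 23; odd-index sum = 734 mod 256 = 222 → 17 de.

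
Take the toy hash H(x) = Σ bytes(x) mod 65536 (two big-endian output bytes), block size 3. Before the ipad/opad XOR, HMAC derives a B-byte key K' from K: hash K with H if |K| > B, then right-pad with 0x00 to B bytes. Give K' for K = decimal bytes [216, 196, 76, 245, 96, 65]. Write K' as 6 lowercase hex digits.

037e00

|K| = 6 > B = 3, so first hash the key.
H(K): sum = 216+196+76+245+96+65 = 894 → 03 7e.
Zero-pad H(K) = 03 7e to 3 bytes: K' = 03 7e 00.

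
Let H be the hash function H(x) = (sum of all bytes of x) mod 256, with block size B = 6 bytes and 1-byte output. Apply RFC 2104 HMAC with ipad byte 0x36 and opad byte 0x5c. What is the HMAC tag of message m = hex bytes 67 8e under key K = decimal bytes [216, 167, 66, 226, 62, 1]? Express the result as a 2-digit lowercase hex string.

15

Key decimal bytes [216, 167, 66, 226, 62, 1] = d8 a7 42 e2 3e 01 is exactly B = 6 bytes: K' = d8 a7 42 e2 3e 01.
K' ⊕ ipad = ee 91 74 d4 08 37.  K' ⊕ opad = 84 fb 1e be 62 5d.
Inner input = (K'⊕ipad) ∥ m = ee 91 74 d4 08 37 ∥ 67 8e.
Inner hash: sum = 238+145+116+212+8+55+103+142 = 1019; mod 256 = 251 → fb.
Outer input = (K'⊕opad) ∥ inner = 84 fb 1e be 62 5d ∥ fb.
Outer hash (tag): sum = 132+251+30+190+98+93+251 = 1045; mod 256 = 21 → 15.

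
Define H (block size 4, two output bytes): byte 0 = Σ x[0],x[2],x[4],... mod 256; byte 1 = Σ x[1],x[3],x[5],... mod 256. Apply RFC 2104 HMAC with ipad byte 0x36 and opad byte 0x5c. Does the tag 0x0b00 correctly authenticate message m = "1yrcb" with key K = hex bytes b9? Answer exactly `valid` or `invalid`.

valid

Key hex bytes b9 is 1 byte ≤ B = 4; zero-pad to 4 bytes: K' = b9 00 00 00.
K' ⊕ ipad = 8f 36 36 36; K' ⊕ opad = e5 5c 5c 5c.
Inner hash: even-index sum = 458 mod 256 = 202; odd-index sum = 328 mod 256 = 72 → ca 48.
Outer hash (recomputed tag): even-index sum = 523 mod 256 = 11; odd-index sum = 256 mod 256 = 0 → 0b 00.
Recomputed tag = 0b00; claimed = 0b00 → match.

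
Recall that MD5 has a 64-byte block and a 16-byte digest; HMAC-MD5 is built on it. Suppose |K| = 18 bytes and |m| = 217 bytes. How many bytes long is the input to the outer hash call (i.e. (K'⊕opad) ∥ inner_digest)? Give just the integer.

80

Key is 18 ≤ 64 bytes, zero-padded: |K'| = 64.
Outer input = (K'⊕opad) ∥ H(inner) → 64 + 16 = 80 bytes.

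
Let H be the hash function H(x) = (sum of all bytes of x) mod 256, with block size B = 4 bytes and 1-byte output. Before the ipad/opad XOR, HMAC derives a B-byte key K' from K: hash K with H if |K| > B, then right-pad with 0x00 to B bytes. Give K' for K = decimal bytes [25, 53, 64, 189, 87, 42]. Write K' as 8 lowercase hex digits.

cc000000

|K| = 6 > B = 4, so first hash the key.
H(K): sum = 25+53+64+189+87+42 = 460; mod 256 = 204 → cc.
Zero-pad H(K) = cc to 4 bytes: K' = cc 00 00 00.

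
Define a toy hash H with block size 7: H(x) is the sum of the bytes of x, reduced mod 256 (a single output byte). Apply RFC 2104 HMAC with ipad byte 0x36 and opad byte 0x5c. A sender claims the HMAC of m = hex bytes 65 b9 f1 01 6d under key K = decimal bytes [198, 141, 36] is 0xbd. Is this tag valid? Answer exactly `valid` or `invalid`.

invalid

Key decimal bytes [198, 141, 36] = c6 8d 24 is 3 bytes ≤ B = 7; zero-pad to 7 bytes: K' = c6 8d 24 00 00 00 00.
K' ⊕ ipad = f0 bb 12 36 36 36 36; K' ⊕ opad = 9a d1 78 5c 5c 5c 5c.
Inner hash: sum = 240+187+18+54+54+54+54+101+185+241+1+109 = 1298; mod 256 = 18 → 12.
Outer hash (recomputed tag): sum = 154+209+120+92+92+92+92+18 = 869; mod 256 = 101 → 65.
Recomputed tag = 65; claimed = bd → mismatch.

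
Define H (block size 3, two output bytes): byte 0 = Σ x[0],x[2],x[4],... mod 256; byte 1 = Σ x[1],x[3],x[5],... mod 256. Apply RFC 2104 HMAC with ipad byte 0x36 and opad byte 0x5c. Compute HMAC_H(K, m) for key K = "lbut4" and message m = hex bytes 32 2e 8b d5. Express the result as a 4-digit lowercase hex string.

Key "lbut4" = 6c 62 75 74 34 is 5 bytes > B = 3, so hash it first: H(key) = 15 d6, then zero-pad to 3 bytes: K' = 15 d6 00.
K' ⊕ ipad = 23 e0 36.  K' ⊕ opad = 49 8a 5c.
Inner input = (K'⊕ipad) ∥ m = 23 e0 36 ∥ 32 2e 8b d5.
Inner hash: even-index sum = 348 mod 256 = 92; odd-index sum = 413 mod 256 = 157 → 5c 9d.
Outer input = (K'⊕opad) ∥ inner = 49 8a 5c ∥ 5c 9d.
Outer hash (tag): even-index sum = 322 mod 256 = 66; odd-index sum = 230 mod 256 = 230 → 42 e6.

42e6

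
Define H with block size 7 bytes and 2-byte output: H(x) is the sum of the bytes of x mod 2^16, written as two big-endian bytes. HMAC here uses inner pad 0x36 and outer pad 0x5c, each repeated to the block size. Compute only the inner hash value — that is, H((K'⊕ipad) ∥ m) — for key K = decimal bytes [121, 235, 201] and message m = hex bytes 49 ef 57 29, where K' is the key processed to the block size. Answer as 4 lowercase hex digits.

Key decimal bytes [121, 235, 201] = 79 eb c9 is 3 bytes ≤ B = 7; zero-pad to 7 bytes: K' = 79 eb c9 00 00 00 00.
K' ⊕ ipad = 4f dd ff 36 36 36 36.
Inner input = 4f dd ff 36 36 36 36 ∥ 49 ef 57 29.
Inner hash: sum = 79+221+255+54+54+54+54+73+239+87+41 = 1211 → 04 bb.

04bb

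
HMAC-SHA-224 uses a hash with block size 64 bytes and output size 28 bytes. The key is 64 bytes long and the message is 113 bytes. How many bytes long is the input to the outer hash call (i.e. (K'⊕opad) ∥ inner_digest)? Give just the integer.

Key is 64 ≤ 64 bytes, zero-padded: |K'| = 64.
Outer input = (K'⊕opad) ∥ H(inner) → 64 + 28 = 92 bytes.

92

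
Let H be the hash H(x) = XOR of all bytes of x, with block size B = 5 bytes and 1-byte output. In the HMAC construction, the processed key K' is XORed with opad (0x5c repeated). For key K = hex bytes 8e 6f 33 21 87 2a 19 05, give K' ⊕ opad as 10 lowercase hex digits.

1e5c5c5c5c

Key hex bytes 8e 6f 33 21 87 2a 19 05 is 8 bytes > B = 5, so hash it first: H(key) = 42, then zero-pad to 5 bytes: K' = 42 00 00 00 00.
XOR each byte with 0x5c: 42⊕5c=1e, 00⊕5c=5c, 00⊕5c=5c, 00⊕5c=5c, 00⊕5c=5c.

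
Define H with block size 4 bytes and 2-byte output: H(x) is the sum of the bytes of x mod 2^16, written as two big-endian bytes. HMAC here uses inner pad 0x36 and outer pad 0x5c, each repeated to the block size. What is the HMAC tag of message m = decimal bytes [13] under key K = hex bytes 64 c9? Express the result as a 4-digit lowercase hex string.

Key hex bytes 64 c9 is 2 bytes ≤ B = 4; zero-pad to 4 bytes: K' = 64 c9 00 00.
K' ⊕ ipad = 52 ff 36 36.  K' ⊕ opad = 38 95 5c 5c.
Inner input = (K'⊕ipad) ∥ m = 52 ff 36 36 ∥ 0d.
Inner hash: sum = 82+255+54+54+13 = 458 → 01 ca.
Outer input = (K'⊕opad) ∥ inner = 38 95 5c 5c ∥ 01 ca.
Outer hash (tag): sum = 56+149+92+92+1+202 = 592 → 02 50.

0250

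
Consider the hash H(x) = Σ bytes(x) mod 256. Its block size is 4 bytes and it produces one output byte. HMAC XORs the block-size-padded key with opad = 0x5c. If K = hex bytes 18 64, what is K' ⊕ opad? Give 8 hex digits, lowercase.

Key hex bytes 18 64 is 2 bytes ≤ B = 4; zero-pad to 4 bytes: K' = 18 64 00 00.
XOR each byte with 0x5c: 18⊕5c=44, 64⊕5c=38, 00⊕5c=5c, 00⊕5c=5c.

44385c5c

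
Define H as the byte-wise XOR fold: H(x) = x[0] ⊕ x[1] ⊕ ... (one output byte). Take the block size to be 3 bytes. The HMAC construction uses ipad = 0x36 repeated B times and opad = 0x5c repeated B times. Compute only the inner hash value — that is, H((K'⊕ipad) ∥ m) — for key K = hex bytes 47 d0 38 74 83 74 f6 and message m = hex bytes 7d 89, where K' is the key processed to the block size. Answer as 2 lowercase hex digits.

18

Key hex bytes 47 d0 38 74 83 74 f6 is 7 bytes > B = 3, so hash it first: H(key) = da, then zero-pad to 3 bytes: K' = da 00 00.
K' ⊕ ipad = ec 36 36.
Inner input = ec 36 36 ∥ 7d 89.
Inner hash: XOR ec⊕36⊕36⊕7d⊕89 = 18.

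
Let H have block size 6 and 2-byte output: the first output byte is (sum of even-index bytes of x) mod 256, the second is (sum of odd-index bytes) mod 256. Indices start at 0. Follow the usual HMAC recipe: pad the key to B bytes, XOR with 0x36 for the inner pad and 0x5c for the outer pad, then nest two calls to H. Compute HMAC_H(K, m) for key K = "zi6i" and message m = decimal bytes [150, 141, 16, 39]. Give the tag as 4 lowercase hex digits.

146e

Key "zi6i" = 7a 69 36 69 is 4 bytes ≤ B = 6; zero-pad to 6 bytes: K' = 7a 69 36 69 00 00.
K' ⊕ ipad = 4c 5f 00 5f 36 36.  K' ⊕ opad = 26 35 6a 35 5c 5c.
Inner input = (K'⊕ipad) ∥ m = 4c 5f 00 5f 36 36 ∥ 96 8d 10 27.
Inner hash: even-index sum = 296 mod 256 = 40; odd-index sum = 424 mod 256 = 168 → 28 a8.
Outer input = (K'⊕opad) ∥ inner = 26 35 6a 35 5c 5c ∥ 28 a8.
Outer hash (tag): even-index sum = 276 mod 256 = 20; odd-index sum = 366 mod 256 = 110 → 14 6e.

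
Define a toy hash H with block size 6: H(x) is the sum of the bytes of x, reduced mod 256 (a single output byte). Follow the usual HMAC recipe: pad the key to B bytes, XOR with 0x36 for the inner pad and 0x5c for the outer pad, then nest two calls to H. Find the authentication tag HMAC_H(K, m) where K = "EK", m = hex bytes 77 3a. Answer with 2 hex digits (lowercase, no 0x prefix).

19

Key "EK" = 45 4b is 2 bytes ≤ B = 6; zero-pad to 6 bytes: K' = 45 4b 00 00 00 00.
K' ⊕ ipad = 73 7d 36 36 36 36.  K' ⊕ opad = 19 17 5c 5c 5c 5c.
Inner input = (K'⊕ipad) ∥ m = 73 7d 36 36 36 36 ∥ 77 3a.
Inner hash: sum = 115+125+54+54+54+54+119+58 = 633; mod 256 = 121 → 79.
Outer input = (K'⊕opad) ∥ inner = 19 17 5c 5c 5c 5c ∥ 79.
Outer hash (tag): sum = 25+23+92+92+92+92+121 = 537; mod 256 = 25 → 19.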